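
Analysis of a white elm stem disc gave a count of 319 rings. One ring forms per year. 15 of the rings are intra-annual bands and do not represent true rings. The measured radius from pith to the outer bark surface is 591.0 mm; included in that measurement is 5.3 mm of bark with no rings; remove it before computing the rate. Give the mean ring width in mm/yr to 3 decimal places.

1.927 mm/yr

Adjusted count: 319 − 15 = 304 rings.
Removing the 5.3 mm offcut leaves 591.0 − 5.3 = 585.7 mm.
Extension rate ≈ 585.7 / 304 = 1.927 mm/yr.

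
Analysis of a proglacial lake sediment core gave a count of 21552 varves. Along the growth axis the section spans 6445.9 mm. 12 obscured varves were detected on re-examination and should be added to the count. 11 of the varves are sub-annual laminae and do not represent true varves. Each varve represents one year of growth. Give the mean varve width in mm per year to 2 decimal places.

0.30 mm per year

True varve count = 21552 − 11 + 12 = 21553.
Mean rate = 6445.9 mm / 21553 years ≈ 0.30 mm per year.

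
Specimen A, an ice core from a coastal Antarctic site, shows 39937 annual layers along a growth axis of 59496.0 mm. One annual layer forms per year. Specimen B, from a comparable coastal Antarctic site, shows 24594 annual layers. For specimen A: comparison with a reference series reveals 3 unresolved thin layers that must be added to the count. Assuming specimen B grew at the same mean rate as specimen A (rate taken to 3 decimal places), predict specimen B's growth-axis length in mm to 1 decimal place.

36645.1 mm

Specimen A: correcting the raw count gives 39937 + 3 = 39940 true annual layers.
A: Mean rate = 59496.0 mm / 39940 years ≈ 1.490 mm/year.
For B, 1.490 mm/year × 24594 years = 36645.1 mm.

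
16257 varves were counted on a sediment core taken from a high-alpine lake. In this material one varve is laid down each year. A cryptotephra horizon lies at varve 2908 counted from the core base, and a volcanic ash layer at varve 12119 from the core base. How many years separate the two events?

9211 years

Separation: 12119 − 2908 = 9211 varves.
That is 9211 years at one varve per year.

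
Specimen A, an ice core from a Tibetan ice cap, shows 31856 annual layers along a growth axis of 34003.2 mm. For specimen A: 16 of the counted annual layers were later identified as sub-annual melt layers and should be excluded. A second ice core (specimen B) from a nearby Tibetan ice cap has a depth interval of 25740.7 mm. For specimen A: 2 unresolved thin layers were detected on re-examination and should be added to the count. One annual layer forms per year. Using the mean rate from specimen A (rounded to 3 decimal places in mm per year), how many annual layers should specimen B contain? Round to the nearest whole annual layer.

24102 annual layers

Specimen A: after corrections the count is 31856 − 16 + 2 = 31842 annual layers.
A: Extension rate ≈ 34003.2 / 31842 = 1.068 mm/year.
Specimen B: 25740.7 mm / 1.068 mm per year = 24101.78 years ≈ 24102 annual layers.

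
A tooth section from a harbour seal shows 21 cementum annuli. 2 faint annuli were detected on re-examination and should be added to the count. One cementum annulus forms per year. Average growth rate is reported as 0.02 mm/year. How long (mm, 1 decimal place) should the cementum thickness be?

0.5 mm

After corrections the count is 21 + 2 = 23 cementum annuli.
Length ≈ 0.02 × 23 = 0.5 mm.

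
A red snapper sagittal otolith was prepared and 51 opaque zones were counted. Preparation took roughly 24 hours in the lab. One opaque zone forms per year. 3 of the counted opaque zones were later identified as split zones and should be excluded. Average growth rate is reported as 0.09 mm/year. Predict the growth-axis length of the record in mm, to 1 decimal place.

4.3 mm

After corrections the count is 51 − 3 = 48 opaque zones.
Length ≈ 0.09 × 48 = 4.3 mm.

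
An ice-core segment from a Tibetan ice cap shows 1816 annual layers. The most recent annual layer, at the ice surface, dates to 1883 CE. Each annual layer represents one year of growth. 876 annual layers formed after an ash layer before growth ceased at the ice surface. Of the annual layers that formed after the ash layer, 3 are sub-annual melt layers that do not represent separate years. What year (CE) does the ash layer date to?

There are 876 annual layers younger than the ash layer.
Removing the 3 false annual layers leaves 876 − 3 = 873 true annual layers beyond the ash layer.
The annual layer at the ice surface is 1883 CE, so the ash layer dates to 1883 − 873 = 1010 CE.

1010 CE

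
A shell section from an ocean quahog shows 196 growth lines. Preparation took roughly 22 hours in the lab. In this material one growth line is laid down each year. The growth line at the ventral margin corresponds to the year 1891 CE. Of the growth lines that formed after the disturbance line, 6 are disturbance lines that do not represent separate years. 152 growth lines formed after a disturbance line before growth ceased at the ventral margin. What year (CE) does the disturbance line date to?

1745 CE

152 growth lines post-date the disturbance line.
Excluding 6 false growth lines: 152 − 6 = 146.
Counting back 146 years from 1891 CE places the disturbance line in 1891 − 146 = 1745 CE.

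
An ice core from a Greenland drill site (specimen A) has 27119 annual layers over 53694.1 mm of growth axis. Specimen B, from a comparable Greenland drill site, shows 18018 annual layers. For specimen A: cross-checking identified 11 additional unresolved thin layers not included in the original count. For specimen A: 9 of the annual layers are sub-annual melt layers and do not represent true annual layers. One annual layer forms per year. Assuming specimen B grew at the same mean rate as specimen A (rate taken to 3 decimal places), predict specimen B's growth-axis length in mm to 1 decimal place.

35675.6 mm

Specimen A: true annual layer count = 27119 − 9 + 11 = 27121.
A: Mean rate = 53694.1 mm / 27121 years ≈ 1.980 mm per year.
Length of B = 1.980 × 18018 = 35675.6 mm.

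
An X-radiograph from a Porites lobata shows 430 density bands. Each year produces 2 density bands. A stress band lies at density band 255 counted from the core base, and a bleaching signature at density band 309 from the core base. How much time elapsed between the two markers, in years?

309 − 255 = 54 density bands lie between the two events.
With 2 density bands per year, 54 / 2 = 27 years.

27 years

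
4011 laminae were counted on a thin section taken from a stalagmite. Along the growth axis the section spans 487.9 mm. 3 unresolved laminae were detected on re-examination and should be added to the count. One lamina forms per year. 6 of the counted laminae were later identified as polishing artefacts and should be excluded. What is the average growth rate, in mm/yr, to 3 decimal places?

0.122 mm/yr

Adjusted count: 4011 − 6 + 3 = 4008 laminae.
Mean rate = 487.9 mm / 4008 years ≈ 0.122 mm/yr.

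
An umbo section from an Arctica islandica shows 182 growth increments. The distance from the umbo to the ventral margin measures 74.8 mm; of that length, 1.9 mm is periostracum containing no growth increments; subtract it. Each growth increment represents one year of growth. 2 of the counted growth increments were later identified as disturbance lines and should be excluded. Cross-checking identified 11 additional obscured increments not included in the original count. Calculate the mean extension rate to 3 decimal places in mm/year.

0.382 mm/year

Adjusted count: 182 − 2 + 11 = 191 growth increments.
The growth record spans 74.8 − 1.9 = 72.9 mm.
72.9 mm over 191 years gives 72.9 / 191 ≈ 0.382 mm/year.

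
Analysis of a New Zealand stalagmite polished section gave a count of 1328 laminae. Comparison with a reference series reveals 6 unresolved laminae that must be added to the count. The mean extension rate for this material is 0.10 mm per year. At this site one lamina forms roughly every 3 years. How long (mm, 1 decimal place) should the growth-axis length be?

400.2 mm

True lamina count = 1328 + 6 = 1334.
1334 laminae at 3 years each span 1334 × 3 = 4002 years.
Predicted length = 0.10 mm/year × 4002 years = 400.2 mm.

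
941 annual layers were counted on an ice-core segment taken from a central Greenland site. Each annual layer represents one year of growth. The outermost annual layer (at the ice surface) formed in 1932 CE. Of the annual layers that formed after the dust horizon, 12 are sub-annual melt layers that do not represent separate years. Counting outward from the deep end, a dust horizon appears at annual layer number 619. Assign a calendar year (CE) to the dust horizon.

The dust horizon sits at annual layer 619 from the deep end, so 941 − 619 = 322 annual layers formed after it.
Removing the 12 false annual layers leaves 322 − 12 = 310 true annual layers beyond the dust horizon.
The annual layer at the ice surface is 1932 CE, so the dust horizon dates to 1932 − 310 = 1622 CE.

1622 CE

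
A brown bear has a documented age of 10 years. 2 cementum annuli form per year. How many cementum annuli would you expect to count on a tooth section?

Expected cementum annuli: 10 × 2 = 20.
So 20 cementum annuli should be present.

20 cementum annuli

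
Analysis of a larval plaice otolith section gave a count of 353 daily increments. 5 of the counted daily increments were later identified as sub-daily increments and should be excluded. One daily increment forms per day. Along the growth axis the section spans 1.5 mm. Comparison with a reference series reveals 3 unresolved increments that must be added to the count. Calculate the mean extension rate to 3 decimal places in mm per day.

After corrections the count is 353 − 5 + 3 = 351 daily increments.
Extension rate ≈ 1.5 / 351 = 0.004 mm per day.

0.004 mm per day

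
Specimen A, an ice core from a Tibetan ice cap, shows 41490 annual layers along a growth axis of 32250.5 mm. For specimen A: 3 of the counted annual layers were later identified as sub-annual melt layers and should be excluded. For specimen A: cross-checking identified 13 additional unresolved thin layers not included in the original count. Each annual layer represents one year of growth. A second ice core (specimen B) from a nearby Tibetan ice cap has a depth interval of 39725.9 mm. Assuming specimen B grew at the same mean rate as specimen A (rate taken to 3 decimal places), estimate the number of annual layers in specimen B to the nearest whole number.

51127 annual layers

Specimen A: adjusted count: 41490 − 3 + 13 = 41500 annual layers.
A: Extension rate ≈ 32250.5 / 41500 = 0.777 mm/year.
B spans 39725.9 / 0.777 = 51127.28 years ≈ 51127 annual layers.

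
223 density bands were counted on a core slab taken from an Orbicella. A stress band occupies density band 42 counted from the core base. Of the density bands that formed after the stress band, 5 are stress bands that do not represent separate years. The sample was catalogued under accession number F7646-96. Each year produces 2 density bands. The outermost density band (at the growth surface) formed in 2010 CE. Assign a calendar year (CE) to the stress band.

1922 CE

The stress band sits at density band 42 from the core base, so 223 − 42 = 181 density bands formed after it.
181 − 5 false = 176 true density bands after the stress band.
With 2 density bands per year, 176 / 2 = 88 years.
Counting back 88 years from 2010 CE places the stress band in 2010 − 88 = 1922 CE.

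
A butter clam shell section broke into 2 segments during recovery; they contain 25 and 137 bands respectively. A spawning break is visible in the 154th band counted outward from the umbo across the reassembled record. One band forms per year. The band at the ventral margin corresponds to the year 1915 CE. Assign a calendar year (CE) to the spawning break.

Total bands = 25 + 137 = 162.
The spawning break sits at band 154 from the umbo, so 162 − 154 = 8 bands formed after it.
1915 − 8 = 1907 CE.

1907 CE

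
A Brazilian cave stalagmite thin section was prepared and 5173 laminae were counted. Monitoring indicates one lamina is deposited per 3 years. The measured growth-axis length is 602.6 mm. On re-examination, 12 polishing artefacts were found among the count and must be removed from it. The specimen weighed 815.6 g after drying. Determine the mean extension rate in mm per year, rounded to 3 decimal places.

True lamina count = 5173 − 12 = 5161.
At 3 years per lamina, 5161 × 3 = 15483 years.
Mean rate = 602.6 mm / 15483 years ≈ 0.039 mm per year.

0.039 mm per year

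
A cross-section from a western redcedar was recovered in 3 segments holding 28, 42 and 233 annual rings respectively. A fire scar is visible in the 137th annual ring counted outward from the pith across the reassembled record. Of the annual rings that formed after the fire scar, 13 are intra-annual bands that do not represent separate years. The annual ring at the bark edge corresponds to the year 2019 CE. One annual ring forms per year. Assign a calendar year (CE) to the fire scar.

1866 CE

Total annual rings = 28 + 42 + 233 = 303.
The fire scar sits at annual ring 137 from the pith, so 303 − 137 = 166 annual rings formed after it.
Removing the 13 false annual rings leaves 166 − 13 = 153 true annual rings beyond the fire scar.
Counting back 153 years from 2019 CE places the fire scar in 2019 − 153 = 1866 CE.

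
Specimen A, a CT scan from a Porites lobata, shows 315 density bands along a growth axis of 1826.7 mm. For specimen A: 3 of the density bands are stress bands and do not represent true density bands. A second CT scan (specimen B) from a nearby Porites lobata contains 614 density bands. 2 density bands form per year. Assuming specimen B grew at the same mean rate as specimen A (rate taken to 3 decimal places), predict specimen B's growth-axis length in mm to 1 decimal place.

Specimen A: adjusted count: 315 − 3 = 312 density bands.
Specimen A: with 2 density bands per year, 312 / 2 = 156 years.
A: Mean rate = 1826.7 mm / 156 years ≈ 11.710 mm/year.
Specimen B: with 2 density bands per year, 614 / 2 = 307 years. B's length ≈ 11.710 × 307 = 3595.0 mm.

3595.0 mm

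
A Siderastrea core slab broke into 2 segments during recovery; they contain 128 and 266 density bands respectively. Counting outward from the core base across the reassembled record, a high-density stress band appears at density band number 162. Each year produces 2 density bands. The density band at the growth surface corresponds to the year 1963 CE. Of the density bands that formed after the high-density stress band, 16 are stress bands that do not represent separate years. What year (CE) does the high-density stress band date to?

Total density bands = 128 + 266 = 394.
394 − 162 = 232 density bands lie beyond the high-density stress band toward the growth surface.
232 − 16 false = 216 true density bands after the high-density stress band.
With 2 density bands per year, 216 / 2 = 108 years.
The density band at the growth surface is 1963 CE, so the high-density stress band dates to 1963 − 108 = 1855 CE.

1855 CE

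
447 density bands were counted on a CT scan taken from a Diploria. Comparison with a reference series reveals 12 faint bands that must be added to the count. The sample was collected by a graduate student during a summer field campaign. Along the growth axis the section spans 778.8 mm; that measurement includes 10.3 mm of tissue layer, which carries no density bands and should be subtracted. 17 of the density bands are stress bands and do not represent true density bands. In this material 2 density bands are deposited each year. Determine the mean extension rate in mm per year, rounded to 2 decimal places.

3.48 mm per year

After corrections the count is 447 − 17 + 12 = 442 density bands.
With 2 density bands per year, 442 / 2 = 221 years.
Removing the 10.3 mm offcut leaves 778.8 − 10.3 = 768.5 mm.
Extension rate ≈ 768.5 / 221 = 3.48 mm per year.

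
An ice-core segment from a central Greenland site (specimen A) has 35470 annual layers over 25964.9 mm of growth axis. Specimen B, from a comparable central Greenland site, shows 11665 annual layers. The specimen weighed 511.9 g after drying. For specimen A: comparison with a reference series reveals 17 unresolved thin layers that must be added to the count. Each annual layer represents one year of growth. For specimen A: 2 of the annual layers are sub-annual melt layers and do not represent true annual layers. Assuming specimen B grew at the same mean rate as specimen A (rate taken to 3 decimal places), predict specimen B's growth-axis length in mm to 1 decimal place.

Specimen A: correcting the raw count gives 35470 − 2 + 17 = 35485 true annual layers.
A: Extension rate ≈ 25964.9 / 35485 = 0.732 mm/year.
B's length ≈ 0.732 × 11665 = 8538.8 mm.

8538.8 mm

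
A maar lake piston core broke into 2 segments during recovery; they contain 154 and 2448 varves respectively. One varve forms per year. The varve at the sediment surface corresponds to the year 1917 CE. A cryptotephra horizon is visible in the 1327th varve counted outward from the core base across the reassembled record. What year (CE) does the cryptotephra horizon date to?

Total varves = 154 + 2448 = 2602.
The cryptotephra horizon sits at varve 1327 from the core base, so 2602 − 1327 = 1275 varves formed after it.
1917 − 1275 = 642 CE.

642 CE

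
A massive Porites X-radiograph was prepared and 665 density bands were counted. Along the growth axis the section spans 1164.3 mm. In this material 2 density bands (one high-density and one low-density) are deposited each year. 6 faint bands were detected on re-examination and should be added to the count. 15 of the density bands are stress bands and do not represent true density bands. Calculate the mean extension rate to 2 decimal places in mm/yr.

Correcting the raw count gives 665 − 15 + 6 = 656 true density bands.
Dividing by 2 density bands per year: 656 / 2 = 328 years.
1164.3 mm over 328 years gives 1164.3 / 328 ≈ 3.55 mm/yr.

3.55 mm/yr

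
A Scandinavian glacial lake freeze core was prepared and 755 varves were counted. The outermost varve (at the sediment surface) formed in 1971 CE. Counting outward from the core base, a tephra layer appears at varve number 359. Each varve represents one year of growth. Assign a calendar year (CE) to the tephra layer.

755 − 359 = 396 varves lie beyond the tephra layer toward the sediment surface.
The varve at the sediment surface is 1971 CE, so the tephra layer dates to 1971 − 396 = 1575 CE.

1575 CE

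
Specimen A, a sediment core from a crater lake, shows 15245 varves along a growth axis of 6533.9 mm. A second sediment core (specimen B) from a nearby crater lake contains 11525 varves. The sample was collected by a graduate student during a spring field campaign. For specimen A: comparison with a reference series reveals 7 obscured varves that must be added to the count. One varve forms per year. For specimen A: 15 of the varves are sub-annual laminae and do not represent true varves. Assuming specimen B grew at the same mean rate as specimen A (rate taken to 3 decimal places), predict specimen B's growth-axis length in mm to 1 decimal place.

Specimen A: true varve count = 15245 − 15 + 7 = 15237.
A: Mean rate = 6533.9 mm / 15237 years ≈ 0.429 mm per year.
Length of B = 0.429 × 11525 = 4944.2 mm.

4944.2 mm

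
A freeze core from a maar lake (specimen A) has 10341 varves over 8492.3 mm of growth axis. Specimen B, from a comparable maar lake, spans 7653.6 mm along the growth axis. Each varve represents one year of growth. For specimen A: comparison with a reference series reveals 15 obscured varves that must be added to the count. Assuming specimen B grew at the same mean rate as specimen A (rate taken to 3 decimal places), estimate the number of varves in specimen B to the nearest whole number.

9334 varves

Specimen A: true varve count = 10341 + 15 = 10356.
A: Mean rate = 8492.3 mm / 10356 years ≈ 0.820 mm/yr.
For B, 7653.6 / 0.820 = 9333.66 years ≈ 9334 varves.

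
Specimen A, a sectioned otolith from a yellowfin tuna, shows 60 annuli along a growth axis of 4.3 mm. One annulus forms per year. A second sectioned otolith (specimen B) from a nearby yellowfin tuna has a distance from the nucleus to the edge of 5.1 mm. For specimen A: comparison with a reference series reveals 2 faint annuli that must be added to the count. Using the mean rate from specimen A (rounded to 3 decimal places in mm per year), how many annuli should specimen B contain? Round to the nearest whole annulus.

74 annuli

Specimen A: adjusted count: 60 + 2 = 62 annuli.
A: 4.3 mm over 62 years gives 4.3 / 62 ≈ 0.069 mm/year.
B spans 5.1 / 0.069 = 73.91 years ≈ 74 annuli.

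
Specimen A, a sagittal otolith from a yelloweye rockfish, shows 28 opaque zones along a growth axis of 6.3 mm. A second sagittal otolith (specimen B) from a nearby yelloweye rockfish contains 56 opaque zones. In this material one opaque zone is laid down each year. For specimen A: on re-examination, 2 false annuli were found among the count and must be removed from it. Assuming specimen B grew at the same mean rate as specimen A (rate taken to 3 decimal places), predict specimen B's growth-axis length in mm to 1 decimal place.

13.6 mm

Specimen A: adjusted count: 28 − 2 = 26 opaque zones.
A: 6.3 mm over 26 years gives 6.3 / 26 ≈ 0.242 mm/year.
Length of B = 0.242 × 56 = 13.6 mm.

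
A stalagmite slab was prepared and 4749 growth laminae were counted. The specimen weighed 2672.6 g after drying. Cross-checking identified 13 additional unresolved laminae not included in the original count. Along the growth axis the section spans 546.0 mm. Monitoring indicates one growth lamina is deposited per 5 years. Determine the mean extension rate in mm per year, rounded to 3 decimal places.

0.023 mm per year

Adjusted count: 4749 + 13 = 4762 growth laminae.
At 5 years per growth lamina, 4762 × 5 = 23810 years.
Extension rate ≈ 546.0 / 23810 = 0.023 mm per year.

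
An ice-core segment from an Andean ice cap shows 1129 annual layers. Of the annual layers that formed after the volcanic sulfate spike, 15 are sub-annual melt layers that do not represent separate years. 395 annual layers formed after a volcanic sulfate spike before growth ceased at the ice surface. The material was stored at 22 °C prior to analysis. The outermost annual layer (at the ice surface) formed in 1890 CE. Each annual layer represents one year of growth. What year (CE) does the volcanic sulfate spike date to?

1510 CE

395 annual layers formed after the volcanic sulfate spike.
Excluding 15 false annual layers: 395 − 15 = 380.
The annual layer at the ice surface is 1890 CE, so the volcanic sulfate spike dates to 1890 − 380 = 1510 CE.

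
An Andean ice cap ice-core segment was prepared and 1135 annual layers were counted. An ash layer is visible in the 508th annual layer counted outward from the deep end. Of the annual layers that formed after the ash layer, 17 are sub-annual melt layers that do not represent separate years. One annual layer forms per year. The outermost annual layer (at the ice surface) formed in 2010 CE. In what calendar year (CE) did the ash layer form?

1400 CE

The ash layer sits at annual layer 508 from the deep end, so 1135 − 508 = 627 annual layers formed after it.
Excluding 17 false annual layers: 627 − 17 = 610.
Counting back 610 years from 2010 CE places the ash layer in 2010 − 610 = 1400 CE.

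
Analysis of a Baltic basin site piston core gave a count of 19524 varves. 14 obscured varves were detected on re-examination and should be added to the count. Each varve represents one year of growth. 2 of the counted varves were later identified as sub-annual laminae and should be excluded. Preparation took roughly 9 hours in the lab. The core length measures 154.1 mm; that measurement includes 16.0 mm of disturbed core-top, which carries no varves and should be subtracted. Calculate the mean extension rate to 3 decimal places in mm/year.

0.007 mm/year

True varve count = 19524 − 2 + 14 = 19536.
Removing the 16.0 mm offcut leaves 154.1 − 16.0 = 138.1 mm.
138.1 mm over 19536 years gives 138.1 / 19536 ≈ 0.007 mm/year.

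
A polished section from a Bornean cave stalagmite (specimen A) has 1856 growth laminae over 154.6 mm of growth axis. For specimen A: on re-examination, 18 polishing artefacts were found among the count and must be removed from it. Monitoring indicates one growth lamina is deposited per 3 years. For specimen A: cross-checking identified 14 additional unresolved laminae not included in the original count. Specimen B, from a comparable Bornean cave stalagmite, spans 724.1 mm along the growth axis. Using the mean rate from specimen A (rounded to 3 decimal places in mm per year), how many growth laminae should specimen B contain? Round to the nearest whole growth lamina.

8620 growth laminae

Specimen A: adjusted count: 1856 − 18 + 14 = 1852 growth laminae.
Specimen A: at 3 years per growth lamina, 1852 × 3 = 5556 years.
A: 154.6 mm over 5556 years gives 154.6 / 5556 ≈ 0.028 mm/year.
For B, 724.1 / 0.028 = 25860.71 years; at 3 years per growth lamina that is 25860.71 / 3 ≈ 8620 growth laminae.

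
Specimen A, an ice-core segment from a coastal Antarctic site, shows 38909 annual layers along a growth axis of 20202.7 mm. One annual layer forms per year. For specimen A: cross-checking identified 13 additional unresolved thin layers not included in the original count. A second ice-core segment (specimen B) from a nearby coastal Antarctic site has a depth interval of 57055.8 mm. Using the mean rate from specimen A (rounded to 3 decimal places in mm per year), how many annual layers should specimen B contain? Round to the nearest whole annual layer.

Specimen A: adjusted count: 38909 + 13 = 38922 annual layers.
A: 20202.7 mm over 38922 years gives 20202.7 / 38922 ≈ 0.519 mm/year.
B spans 57055.8 / 0.519 = 109934.10 years ≈ 109934 annual layers.

109934 annual layers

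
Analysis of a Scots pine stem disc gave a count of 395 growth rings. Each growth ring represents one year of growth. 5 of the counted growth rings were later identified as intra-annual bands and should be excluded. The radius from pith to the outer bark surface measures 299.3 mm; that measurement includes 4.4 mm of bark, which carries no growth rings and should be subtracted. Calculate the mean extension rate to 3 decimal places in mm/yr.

True growth ring count = 395 − 5 = 390.
Net length = 299.3 − 4.4 = 294.9 mm.
Extension rate ≈ 294.9 / 390 = 0.756 mm/yr.

0.756 mm/yr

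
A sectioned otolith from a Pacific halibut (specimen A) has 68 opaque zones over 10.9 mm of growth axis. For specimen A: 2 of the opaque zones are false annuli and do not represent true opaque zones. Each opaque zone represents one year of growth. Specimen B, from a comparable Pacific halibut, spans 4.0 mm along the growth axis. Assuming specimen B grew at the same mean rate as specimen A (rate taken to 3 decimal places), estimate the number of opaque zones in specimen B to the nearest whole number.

Specimen A: after corrections the count is 68 − 2 = 66 opaque zones.
A: Mean rate = 10.9 mm / 66 years ≈ 0.165 mm/yr.
B spans 4.0 / 0.165 = 24.24 years ≈ 24 opaque zones.

24 opaque zones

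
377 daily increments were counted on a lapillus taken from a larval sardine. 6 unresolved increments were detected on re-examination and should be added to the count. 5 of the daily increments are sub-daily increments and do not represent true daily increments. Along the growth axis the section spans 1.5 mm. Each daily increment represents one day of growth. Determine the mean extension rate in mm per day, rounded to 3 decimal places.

0.004 mm per day

True daily increment count = 377 − 5 + 6 = 378.
1.5 mm over 378 days gives 1.5 / 378 ≈ 0.004 mm per day.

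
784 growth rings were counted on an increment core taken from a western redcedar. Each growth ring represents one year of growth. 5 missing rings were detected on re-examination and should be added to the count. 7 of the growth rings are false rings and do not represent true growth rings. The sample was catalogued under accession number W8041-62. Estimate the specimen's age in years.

782 years

True growth ring count = 784 − 7 + 5 = 782.
At one growth ring per year, that is 782 years.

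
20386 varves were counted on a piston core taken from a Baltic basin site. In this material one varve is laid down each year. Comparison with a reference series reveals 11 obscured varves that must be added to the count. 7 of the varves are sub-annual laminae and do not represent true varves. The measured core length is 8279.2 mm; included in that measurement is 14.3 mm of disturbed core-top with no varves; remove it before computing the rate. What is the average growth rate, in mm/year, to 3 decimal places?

0.405 mm/year

Adjusted count: 20386 − 7 + 11 = 20390 varves.
Removing the 14.3 mm offcut leaves 8279.2 − 14.3 = 8264.9 mm.
8264.9 mm over 20390 years gives 8264.9 / 20390 ≈ 0.405 mm/year.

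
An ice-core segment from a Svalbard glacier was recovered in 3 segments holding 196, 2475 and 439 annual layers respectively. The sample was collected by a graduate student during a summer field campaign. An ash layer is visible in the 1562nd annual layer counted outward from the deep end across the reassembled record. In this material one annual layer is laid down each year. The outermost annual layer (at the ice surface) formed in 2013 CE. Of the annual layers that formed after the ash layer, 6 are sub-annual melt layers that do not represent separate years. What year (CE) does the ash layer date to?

Total annual layers = 196 + 2475 + 439 = 3110.
Between annual layer 1562 and the ice surface there are 3110 − 1562 = 1548 annual layers.
Excluding 6 false annual layers: 1548 − 6 = 1542.
The annual layer at the ice surface is 2013 CE, so the ash layer dates to 2013 − 1542 = 471 CE.

471 CE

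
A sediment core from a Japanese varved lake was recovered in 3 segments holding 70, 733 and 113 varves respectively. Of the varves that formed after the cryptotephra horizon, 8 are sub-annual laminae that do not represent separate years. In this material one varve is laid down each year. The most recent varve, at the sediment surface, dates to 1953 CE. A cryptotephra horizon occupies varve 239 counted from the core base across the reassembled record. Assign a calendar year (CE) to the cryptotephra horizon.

Total varves = 70 + 733 + 113 = 916.
The cryptotephra horizon sits at varve 239 from the core base, so 916 − 239 = 677 varves formed after it.
Removing the 8 false varves leaves 677 − 8 = 669 true varves beyond the cryptotephra horizon.
Counting back 669 years from 1953 CE places the cryptotephra horizon in 1953 − 669 = 1284 CE.

1284 CE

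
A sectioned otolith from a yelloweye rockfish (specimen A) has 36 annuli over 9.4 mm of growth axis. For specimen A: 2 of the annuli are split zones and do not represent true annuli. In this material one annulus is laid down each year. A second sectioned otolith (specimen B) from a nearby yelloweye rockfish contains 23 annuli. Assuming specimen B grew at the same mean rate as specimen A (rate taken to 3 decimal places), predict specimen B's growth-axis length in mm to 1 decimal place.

6.3 mm

Specimen A: true annulus count = 36 − 2 = 34.
A: Extension rate ≈ 9.4 / 34 = 0.276 mm/yr.
For B, 0.276 mm/year × 23 years = 6.3 mm.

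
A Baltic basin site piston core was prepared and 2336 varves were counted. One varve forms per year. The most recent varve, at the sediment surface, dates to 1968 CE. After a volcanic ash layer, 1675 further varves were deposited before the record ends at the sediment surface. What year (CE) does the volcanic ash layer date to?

There are 1675 varves younger than the volcanic ash layer.
1968 − 1675 = 293 CE.

293 CE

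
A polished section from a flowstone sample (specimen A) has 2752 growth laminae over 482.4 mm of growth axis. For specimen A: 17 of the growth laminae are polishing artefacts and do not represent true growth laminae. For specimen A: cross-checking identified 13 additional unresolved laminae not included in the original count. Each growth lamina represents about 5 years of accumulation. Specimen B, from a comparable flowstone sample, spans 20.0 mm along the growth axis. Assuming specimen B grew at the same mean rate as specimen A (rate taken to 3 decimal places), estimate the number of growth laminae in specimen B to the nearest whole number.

Specimen A: adjusted count: 2752 − 17 + 13 = 2748 growth laminae.
Specimen A: 2748 growth laminae at 5 years each span 2748 × 5 = 13740 years.
A: Extension rate ≈ 482.4 / 13740 = 0.035 mm/yr.
For B, 20.0 / 0.035 = 571.43 years; at 5 years per growth lamina that is 571.43 / 5 ≈ 114 growth laminae.

114 growth laminae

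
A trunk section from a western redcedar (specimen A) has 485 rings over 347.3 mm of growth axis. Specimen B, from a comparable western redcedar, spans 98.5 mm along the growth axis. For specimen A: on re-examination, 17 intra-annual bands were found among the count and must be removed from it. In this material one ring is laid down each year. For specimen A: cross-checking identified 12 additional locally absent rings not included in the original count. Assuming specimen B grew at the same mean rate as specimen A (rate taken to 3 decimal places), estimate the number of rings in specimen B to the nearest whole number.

136 rings

Specimen A: adjusted count: 485 − 17 + 12 = 480 rings.
A: Extension rate ≈ 347.3 / 480 = 0.724 mm/year.
Specimen B: 98.5 mm / 0.724 mm per year = 136.05 years ≈ 136 rings.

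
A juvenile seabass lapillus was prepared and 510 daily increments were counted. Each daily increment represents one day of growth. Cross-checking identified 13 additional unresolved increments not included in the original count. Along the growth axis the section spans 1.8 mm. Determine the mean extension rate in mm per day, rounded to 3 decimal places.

Correcting the raw count gives 510 + 13 = 523 true daily increments.
1.8 mm over 523 days gives 1.8 / 523 ≈ 0.003 mm per day.

0.003 mm per day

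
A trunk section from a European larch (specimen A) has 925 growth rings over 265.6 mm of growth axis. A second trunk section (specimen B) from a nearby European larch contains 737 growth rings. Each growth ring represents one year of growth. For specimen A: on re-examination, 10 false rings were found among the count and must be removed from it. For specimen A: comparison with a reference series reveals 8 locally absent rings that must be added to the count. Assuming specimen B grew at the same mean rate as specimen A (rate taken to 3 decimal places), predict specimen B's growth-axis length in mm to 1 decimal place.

212.3 mm

Specimen A: after corrections the count is 925 − 10 + 8 = 923 growth rings.
A: Mean rate = 265.6 mm / 923 years ≈ 0.288 mm per year.
For B, 0.288 mm/year × 737 years = 212.3 mm.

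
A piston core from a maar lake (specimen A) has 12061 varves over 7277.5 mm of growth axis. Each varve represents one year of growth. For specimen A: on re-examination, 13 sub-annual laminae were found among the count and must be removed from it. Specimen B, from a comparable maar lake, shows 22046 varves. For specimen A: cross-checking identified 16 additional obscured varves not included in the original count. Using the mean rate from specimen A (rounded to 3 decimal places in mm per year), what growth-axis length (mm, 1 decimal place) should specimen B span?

Specimen A: after corrections the count is 12061 − 13 + 16 = 12064 varves.
A: 7277.5 mm over 12064 years gives 7277.5 / 12064 ≈ 0.603 mm/yr.
B's length ≈ 0.603 × 22046 = 13293.7 mm.

13293.7 mm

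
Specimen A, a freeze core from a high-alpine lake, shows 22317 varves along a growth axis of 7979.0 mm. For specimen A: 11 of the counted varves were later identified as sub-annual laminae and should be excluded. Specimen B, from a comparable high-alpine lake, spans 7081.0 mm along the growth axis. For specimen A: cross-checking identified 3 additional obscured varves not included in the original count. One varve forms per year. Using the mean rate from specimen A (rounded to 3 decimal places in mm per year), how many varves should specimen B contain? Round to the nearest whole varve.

Specimen A: true varve count = 22317 − 11 + 3 = 22309.
A: 7979.0 mm over 22309 years gives 7979.0 / 22309 ≈ 0.358 mm per year.
Specimen B: 7081.0 mm / 0.358 mm per year = 19779.33 years ≈ 19779 varves.

19779 varves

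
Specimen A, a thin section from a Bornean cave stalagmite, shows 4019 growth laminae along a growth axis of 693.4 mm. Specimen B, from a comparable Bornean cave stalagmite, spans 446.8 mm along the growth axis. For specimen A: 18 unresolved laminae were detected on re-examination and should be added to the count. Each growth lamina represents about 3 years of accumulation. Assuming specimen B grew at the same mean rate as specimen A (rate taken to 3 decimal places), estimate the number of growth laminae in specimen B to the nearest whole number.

Specimen A: adjusted count: 4019 + 18 = 4037 growth laminae.
Specimen A: 4037 growth laminae at 3 years each span 4037 × 3 = 12111 years.
A: 693.4 mm over 12111 years gives 693.4 / 12111 ≈ 0.057 mm per year.
For B, 446.8 / 0.057 = 7838.60 years; at 3 years per growth lamina that is 7838.60 / 3 ≈ 2613 growth laminae.

2613 growth laminae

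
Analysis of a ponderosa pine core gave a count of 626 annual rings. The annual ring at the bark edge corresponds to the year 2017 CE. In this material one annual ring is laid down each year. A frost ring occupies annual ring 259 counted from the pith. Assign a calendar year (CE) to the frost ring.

The frost ring sits at annual ring 259 from the pith, so 626 − 259 = 367 annual rings formed after it.
Counting back 367 years from 2017 CE places the frost ring in 2017 − 367 = 1650 CE.

1650 CE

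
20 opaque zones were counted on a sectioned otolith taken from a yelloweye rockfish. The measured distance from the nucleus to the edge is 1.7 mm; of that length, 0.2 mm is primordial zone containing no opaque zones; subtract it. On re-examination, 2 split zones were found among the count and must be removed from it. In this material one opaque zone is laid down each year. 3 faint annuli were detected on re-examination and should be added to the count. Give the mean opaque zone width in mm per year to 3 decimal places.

0.071 mm per year

Correcting the raw count gives 20 − 2 + 3 = 21 true opaque zones.
Net length = 1.7 − 0.2 = 1.5 mm.
Extension rate ≈ 1.5 / 21 = 0.071 mm per year.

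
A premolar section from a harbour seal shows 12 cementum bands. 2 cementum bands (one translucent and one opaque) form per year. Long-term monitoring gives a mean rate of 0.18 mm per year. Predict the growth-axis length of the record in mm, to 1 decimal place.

12 cementum bands at 2 per year is 12 / 2 = 6 years.
Length ≈ 0.18 × 6 = 1.1 mm.

1.1 mm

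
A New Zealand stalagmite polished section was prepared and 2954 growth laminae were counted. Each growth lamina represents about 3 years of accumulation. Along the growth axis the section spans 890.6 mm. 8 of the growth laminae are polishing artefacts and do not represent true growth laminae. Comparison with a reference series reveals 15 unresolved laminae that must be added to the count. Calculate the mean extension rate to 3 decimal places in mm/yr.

0.100 mm/yr

Correcting the raw count gives 2954 − 8 + 15 = 2961 true growth laminae.
Multiplying by 3 years per growth lamina: 2961 × 3 = 8883 years.
Mean rate = 890.6 mm / 8883 years ≈ 0.100 mm/yr.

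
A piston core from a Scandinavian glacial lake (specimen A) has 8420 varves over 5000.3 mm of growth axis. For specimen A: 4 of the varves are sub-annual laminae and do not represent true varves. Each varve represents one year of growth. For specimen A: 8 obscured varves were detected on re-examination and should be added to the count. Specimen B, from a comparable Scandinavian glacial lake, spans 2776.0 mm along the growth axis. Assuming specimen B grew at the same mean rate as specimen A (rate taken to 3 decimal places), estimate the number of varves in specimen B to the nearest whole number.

Specimen A: true varve count = 8420 − 4 + 8 = 8424.
A: 5000.3 mm over 8424 years gives 5000.3 / 8424 ≈ 0.594 mm/year.
B spans 2776.0 / 0.594 = 4673.40 years ≈ 4673 varves.

4673 varves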